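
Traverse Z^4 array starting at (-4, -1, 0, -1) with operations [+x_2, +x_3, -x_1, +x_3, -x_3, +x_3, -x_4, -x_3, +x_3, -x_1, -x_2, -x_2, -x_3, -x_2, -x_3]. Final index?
(-6, -3, 0, -2)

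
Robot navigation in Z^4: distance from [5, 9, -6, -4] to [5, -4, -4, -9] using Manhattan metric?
20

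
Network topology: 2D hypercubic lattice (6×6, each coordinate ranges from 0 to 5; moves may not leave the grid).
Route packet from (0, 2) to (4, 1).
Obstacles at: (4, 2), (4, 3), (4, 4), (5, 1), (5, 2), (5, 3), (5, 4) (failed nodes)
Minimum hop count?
5
(one shortest path: (0, 2) → (1, 2) → (2, 2) → (3, 2) → (3, 1) → (4, 1))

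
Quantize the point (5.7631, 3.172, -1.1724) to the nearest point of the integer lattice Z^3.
(6, 3, -1)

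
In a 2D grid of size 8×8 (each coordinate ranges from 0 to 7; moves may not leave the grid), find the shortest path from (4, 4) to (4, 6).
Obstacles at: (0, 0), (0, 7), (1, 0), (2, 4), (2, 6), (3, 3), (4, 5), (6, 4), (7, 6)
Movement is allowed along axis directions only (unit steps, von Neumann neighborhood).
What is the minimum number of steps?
4
(one shortest path: (4, 4) → (3, 4) → (3, 5) → (3, 6) → (4, 6))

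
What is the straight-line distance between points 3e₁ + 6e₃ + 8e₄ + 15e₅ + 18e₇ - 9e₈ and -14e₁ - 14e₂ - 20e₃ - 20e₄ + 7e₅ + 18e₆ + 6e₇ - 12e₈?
49.8598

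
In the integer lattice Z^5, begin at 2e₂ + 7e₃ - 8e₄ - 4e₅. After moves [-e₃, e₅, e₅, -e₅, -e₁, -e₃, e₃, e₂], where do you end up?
(-1, 3, 6, -8, -3)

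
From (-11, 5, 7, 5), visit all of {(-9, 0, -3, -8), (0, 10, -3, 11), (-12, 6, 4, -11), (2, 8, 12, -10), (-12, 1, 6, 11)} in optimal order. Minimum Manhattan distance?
124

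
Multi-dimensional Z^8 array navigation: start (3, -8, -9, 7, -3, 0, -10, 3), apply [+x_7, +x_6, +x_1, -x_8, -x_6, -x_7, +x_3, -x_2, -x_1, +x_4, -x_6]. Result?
(3, -9, -8, 8, -3, -1, -10, 2)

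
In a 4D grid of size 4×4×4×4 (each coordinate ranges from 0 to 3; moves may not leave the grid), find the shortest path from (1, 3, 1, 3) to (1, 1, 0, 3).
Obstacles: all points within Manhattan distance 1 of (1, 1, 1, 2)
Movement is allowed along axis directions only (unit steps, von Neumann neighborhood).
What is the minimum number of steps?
3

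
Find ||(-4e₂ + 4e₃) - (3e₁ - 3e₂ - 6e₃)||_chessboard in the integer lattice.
10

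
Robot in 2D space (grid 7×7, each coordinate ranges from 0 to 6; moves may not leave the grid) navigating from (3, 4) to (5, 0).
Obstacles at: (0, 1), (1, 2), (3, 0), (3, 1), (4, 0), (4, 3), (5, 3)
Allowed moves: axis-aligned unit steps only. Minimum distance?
6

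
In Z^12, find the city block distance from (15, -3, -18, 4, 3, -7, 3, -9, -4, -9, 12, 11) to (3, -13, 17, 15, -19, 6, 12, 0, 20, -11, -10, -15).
195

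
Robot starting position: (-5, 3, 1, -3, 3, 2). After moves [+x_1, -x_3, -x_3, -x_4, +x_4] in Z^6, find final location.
(-4, 3, -1, -3, 3, 2)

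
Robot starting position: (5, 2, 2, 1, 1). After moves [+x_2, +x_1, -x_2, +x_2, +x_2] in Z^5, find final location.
(6, 4, 2, 1, 1)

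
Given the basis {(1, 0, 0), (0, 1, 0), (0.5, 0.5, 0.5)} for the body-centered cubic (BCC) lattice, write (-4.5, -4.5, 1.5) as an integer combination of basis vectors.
-6b₁ - 6b₂ + 3b₃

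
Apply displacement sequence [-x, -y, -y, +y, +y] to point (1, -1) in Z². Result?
(0, -1)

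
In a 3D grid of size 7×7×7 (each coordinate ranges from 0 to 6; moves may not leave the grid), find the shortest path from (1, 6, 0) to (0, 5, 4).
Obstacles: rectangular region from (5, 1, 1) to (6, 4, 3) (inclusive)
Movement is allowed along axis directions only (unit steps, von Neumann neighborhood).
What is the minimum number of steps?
6
(one shortest path: (1, 6, 0) → (0, 6, 0) → (0, 5, 0) → (0, 5, 1) → (0, 5, 2) → (0, 5, 3) → (0, 5, 4))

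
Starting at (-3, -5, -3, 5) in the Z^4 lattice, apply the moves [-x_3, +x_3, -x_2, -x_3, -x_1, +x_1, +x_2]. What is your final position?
(-3, -5, -4, 5)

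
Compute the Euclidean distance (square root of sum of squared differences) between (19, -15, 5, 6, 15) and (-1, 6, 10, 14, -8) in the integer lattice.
38.1969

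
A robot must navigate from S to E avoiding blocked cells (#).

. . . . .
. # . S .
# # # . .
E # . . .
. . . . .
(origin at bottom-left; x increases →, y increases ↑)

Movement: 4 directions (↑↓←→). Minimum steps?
7
(one shortest path: (3, 3) → (3, 2) → (3, 1) → (2, 1) → (2, 0) → (1, 0) → (0, 0) → (0, 1))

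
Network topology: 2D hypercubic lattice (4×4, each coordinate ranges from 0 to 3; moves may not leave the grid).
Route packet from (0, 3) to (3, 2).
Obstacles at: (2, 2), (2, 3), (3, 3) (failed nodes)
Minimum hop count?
6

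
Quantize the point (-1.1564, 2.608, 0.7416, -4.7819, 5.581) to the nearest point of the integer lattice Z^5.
(-1, 3, 1, -5, 6)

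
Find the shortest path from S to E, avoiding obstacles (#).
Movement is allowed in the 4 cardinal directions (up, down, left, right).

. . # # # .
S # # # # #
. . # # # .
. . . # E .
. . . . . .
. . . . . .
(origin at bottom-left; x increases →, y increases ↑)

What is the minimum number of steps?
8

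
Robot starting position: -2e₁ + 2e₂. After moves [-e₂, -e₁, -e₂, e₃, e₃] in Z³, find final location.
(-3, 0, 2)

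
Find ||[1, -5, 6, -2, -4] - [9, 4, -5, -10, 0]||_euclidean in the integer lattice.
18.6011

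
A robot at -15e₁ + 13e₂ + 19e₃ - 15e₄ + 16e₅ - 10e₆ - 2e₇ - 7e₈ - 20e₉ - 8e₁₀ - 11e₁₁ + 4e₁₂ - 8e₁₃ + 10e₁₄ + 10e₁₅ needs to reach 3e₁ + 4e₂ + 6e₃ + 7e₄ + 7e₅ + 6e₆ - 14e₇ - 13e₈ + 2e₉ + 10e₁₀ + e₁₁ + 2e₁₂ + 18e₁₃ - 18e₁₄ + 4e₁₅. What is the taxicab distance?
219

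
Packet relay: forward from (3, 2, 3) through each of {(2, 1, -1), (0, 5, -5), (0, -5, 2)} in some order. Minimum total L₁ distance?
32
(one optimal route: (3, 2, 3) → (0, -5, 2) → (2, 1, -1) → (0, 5, -5))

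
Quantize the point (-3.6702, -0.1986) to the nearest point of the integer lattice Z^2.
(-4, 0)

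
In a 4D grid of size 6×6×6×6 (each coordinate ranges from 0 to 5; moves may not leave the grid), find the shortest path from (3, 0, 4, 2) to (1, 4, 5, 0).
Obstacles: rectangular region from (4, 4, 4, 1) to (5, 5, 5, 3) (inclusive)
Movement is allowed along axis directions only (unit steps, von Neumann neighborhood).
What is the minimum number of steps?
9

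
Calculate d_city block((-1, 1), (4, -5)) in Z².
11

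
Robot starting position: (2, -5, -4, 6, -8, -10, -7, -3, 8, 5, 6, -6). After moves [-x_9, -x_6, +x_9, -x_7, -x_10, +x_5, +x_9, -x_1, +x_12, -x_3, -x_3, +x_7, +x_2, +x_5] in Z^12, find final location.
(1, -4, -6, 6, -6, -11, -7, -3, 9, 4, 6, -5)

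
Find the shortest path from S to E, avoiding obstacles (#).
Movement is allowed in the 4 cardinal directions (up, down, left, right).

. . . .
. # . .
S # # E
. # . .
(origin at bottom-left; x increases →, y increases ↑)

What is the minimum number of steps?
7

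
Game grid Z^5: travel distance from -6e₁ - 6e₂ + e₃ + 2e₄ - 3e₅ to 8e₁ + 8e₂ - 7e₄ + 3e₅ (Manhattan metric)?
44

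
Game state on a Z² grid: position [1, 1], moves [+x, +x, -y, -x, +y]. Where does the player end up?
(2, 1)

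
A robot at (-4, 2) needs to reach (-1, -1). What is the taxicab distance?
6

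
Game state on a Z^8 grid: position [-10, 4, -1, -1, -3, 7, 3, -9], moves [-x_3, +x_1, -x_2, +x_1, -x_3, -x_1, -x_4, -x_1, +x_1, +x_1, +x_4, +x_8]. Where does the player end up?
(-8, 3, -3, -1, -3, 7, 3, -8)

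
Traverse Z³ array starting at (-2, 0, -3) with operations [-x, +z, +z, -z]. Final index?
(-3, 0, -2)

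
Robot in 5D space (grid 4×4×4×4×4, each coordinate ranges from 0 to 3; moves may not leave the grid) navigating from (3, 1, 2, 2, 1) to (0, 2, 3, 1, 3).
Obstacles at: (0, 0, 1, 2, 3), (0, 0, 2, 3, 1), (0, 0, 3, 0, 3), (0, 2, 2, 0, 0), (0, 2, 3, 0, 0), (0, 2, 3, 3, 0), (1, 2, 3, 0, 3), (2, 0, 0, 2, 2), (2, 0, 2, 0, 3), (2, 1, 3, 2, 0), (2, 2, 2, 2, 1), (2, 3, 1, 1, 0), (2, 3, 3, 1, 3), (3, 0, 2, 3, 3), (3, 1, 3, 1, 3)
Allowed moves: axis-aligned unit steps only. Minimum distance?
8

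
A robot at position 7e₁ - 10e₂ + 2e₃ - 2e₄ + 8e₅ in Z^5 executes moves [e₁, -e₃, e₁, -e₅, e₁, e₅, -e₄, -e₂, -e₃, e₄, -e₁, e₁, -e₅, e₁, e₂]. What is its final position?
(11, -10, 0, -2, 7)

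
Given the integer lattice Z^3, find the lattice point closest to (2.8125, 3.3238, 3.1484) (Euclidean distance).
(3, 3, 3)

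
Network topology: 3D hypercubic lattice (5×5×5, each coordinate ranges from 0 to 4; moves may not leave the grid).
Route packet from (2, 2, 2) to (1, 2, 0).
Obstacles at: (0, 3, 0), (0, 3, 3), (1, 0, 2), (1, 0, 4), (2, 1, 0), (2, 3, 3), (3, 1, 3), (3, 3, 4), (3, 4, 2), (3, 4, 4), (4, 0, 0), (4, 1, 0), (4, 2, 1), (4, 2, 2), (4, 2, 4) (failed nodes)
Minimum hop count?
3
(one shortest path: (2, 2, 2) → (1, 2, 2) → (1, 2, 1) → (1, 2, 0))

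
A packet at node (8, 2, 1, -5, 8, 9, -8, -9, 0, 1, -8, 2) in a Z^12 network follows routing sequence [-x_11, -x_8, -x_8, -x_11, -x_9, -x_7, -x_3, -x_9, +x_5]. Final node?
(8, 2, 0, -5, 9, 9, -9, -11, -2, 1, -10, 2)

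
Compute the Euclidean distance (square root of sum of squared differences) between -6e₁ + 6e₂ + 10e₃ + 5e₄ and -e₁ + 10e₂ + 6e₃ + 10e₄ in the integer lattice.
9.05539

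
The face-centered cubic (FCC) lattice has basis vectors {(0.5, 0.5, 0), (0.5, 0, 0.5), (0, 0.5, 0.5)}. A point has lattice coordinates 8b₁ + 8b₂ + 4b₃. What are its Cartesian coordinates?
(8, 6, 6)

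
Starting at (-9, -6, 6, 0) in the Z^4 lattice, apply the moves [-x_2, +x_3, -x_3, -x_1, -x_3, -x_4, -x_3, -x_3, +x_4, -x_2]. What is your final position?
(-10, -8, 3, 0)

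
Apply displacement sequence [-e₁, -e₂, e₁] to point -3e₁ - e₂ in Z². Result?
(-3, -2)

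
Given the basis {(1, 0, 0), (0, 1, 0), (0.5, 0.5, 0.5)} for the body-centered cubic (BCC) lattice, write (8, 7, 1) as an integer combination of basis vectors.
7b₁ + 6b₂ + 2b₃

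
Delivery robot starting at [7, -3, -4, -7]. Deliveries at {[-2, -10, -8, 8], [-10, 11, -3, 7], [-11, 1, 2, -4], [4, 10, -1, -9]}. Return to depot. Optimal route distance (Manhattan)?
150
(one optimal route: (7, -3, -4, -7) → (-2, -10, -8, 8) → (-10, 11, -3, 7) → (-11, 1, 2, -4) → (4, 10, -1, -9) → (7, -3, -4, -7))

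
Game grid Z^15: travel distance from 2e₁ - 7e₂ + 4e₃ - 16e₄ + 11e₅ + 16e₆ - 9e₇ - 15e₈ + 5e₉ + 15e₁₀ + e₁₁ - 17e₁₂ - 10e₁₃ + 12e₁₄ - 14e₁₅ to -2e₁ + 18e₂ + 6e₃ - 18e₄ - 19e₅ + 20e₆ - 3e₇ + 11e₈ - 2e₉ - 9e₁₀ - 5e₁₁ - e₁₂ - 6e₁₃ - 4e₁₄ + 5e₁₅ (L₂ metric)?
61.8628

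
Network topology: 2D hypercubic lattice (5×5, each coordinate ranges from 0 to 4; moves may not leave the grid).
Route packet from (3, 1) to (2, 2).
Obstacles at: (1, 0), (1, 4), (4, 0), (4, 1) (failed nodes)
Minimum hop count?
2
(one shortest path: (3, 1) → (2, 1) → (2, 2))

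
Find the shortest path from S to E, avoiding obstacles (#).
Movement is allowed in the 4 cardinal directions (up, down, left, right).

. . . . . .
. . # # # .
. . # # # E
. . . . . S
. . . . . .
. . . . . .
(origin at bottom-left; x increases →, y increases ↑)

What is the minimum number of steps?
1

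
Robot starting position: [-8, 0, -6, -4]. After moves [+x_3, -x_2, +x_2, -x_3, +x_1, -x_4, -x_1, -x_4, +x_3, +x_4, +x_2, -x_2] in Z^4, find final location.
(-8, 0, -5, -5)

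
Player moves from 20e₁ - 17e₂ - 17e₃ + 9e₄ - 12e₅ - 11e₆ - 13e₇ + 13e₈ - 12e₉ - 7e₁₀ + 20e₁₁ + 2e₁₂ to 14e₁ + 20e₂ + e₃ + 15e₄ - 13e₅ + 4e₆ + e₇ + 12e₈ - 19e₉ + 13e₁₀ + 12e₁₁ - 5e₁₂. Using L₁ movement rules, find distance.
140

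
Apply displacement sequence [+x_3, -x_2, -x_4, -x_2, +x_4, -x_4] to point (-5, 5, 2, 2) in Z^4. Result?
(-5, 3, 3, 1)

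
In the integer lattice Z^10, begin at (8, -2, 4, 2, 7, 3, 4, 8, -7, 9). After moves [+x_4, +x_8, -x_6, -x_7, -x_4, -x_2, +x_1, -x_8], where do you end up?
(9, -3, 4, 2, 7, 2, 3, 8, -7, 9)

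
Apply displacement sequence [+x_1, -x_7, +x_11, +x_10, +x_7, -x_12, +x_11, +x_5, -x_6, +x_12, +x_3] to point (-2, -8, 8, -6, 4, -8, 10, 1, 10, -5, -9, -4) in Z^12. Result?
(-1, -8, 9, -6, 5, -9, 10, 1, 10, -4, -7, -4)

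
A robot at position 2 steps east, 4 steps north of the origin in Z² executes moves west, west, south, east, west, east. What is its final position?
(1, 3)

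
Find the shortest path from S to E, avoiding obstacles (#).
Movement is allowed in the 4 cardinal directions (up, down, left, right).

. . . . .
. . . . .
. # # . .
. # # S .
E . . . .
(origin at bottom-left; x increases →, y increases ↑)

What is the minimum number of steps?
4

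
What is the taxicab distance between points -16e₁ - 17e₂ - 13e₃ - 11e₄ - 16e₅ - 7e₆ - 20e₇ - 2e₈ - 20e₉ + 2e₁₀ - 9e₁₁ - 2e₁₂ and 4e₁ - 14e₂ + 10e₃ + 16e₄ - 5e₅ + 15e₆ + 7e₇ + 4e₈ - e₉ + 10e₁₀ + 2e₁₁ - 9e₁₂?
184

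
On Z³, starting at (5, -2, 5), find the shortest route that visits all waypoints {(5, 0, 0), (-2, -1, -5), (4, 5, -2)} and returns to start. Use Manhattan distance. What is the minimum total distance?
48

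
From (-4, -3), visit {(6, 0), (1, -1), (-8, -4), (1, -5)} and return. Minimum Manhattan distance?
38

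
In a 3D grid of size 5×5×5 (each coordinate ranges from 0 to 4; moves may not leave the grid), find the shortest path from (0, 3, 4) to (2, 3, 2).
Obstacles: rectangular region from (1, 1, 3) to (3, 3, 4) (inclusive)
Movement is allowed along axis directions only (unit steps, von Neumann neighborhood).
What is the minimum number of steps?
4
(one shortest path: (0, 3, 4) → (0, 3, 3) → (0, 3, 2) → (1, 3, 2) → (2, 3, 2))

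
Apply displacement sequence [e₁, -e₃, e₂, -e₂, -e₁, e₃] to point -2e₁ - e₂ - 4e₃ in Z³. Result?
(-2, -1, -4)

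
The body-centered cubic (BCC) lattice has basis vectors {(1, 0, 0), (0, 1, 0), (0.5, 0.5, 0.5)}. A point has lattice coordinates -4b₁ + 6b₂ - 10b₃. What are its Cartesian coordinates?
(-9, 1, -5)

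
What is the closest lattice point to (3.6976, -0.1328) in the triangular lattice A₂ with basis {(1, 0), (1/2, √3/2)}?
(4, 0)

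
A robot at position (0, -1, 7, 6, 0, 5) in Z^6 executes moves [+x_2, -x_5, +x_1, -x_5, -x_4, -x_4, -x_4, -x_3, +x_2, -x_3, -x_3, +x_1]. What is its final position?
(2, 1, 4, 3, -2, 5)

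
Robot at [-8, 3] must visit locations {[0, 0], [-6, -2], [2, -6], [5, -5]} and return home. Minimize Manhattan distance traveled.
44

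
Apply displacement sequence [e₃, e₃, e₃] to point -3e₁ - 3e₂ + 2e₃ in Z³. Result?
(-3, -3, 5)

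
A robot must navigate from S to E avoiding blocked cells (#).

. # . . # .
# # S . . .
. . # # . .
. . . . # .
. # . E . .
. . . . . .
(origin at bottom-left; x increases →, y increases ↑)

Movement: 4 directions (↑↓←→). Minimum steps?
8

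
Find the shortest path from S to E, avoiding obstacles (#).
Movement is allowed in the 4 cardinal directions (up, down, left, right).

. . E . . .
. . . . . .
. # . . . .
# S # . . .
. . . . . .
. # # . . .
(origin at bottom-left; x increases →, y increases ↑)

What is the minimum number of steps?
8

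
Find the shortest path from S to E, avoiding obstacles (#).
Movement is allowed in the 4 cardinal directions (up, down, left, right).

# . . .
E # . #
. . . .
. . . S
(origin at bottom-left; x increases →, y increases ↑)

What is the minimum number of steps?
5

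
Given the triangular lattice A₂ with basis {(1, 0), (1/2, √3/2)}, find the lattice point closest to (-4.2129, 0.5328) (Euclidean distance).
(-4.5, 0.866)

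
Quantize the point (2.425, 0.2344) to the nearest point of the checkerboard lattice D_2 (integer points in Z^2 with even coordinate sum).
(2, 0)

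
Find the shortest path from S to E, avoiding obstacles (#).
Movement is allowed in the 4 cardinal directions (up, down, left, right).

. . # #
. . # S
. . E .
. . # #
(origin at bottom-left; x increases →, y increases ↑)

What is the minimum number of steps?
2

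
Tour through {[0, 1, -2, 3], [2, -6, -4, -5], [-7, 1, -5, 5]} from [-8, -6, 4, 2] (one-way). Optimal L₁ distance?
51
(one optimal route: (-8, -6, 4, 2) → (-7, 1, -5, 5) → (0, 1, -2, 3) → (2, -6, -4, -5))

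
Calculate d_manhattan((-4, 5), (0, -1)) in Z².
10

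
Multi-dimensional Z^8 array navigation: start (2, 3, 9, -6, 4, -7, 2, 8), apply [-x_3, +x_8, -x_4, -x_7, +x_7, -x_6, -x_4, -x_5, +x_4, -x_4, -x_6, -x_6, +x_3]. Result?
(2, 3, 9, -8, 3, -10, 2, 9)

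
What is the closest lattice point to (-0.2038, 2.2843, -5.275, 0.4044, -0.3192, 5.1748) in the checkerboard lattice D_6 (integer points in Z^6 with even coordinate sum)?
(0, 2, -5, 0, 0, 5)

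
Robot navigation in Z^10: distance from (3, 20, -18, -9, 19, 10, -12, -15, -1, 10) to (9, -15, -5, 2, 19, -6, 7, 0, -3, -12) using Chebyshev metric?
35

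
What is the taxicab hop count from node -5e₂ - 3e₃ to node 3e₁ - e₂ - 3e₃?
7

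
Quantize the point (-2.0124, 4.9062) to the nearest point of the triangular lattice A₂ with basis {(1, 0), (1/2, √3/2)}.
(-2, 5.196)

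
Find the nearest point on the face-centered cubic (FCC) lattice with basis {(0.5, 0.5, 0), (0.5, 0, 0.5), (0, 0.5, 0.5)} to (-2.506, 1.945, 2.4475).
(-2.5, 2, 2.5)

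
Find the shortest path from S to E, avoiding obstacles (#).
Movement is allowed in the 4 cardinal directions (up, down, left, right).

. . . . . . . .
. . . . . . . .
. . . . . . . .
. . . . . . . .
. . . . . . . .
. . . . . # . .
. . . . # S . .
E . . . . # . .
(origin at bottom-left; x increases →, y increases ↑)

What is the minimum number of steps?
12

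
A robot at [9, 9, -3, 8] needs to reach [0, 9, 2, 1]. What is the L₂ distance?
12.4499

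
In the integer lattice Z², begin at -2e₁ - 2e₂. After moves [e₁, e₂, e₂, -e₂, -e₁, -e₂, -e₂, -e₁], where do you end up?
(-3, -3)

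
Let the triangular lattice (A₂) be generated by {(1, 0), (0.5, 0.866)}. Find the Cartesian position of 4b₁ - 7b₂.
(0.5, -6.062)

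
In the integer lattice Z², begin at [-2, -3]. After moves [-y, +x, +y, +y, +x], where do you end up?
(0, -2)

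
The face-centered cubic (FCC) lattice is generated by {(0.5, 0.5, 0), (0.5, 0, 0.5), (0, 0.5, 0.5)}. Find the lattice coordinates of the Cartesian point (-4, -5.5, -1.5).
-8b₁ - 3b₃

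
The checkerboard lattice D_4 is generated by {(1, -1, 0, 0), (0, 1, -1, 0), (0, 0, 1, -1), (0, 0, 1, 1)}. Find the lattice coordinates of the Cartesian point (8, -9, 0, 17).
8b₁ - b₂ - 9b₃ + 8b₄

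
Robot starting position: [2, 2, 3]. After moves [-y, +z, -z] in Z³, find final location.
(2, 1, 3)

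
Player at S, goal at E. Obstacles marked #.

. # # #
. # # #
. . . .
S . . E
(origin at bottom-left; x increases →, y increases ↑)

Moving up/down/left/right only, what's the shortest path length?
3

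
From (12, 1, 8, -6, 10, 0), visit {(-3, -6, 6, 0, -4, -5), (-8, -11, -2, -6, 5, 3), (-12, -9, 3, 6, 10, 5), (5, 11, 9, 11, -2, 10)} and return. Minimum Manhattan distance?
238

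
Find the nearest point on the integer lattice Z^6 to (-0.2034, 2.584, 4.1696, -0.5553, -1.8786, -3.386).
(0, 3, 4, -1, -2, -3)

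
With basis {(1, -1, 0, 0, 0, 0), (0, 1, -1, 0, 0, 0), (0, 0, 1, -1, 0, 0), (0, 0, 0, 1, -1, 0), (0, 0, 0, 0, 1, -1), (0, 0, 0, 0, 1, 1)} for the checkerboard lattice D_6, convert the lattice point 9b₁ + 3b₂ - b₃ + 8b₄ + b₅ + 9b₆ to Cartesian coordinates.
(9, -6, -4, 9, 2, 8)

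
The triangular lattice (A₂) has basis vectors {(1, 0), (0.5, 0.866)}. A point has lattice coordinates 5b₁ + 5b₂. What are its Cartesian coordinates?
(7.5, 4.33)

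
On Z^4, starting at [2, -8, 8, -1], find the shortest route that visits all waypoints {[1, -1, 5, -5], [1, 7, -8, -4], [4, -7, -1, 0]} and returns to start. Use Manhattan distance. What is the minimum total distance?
78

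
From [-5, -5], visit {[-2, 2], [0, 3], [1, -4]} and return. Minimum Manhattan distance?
28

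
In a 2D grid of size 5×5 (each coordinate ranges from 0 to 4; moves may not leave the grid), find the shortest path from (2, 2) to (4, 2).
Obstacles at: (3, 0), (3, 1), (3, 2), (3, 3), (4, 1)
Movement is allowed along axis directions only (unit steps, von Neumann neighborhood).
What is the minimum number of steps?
6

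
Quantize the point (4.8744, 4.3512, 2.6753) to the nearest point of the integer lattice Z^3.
(5, 4, 3)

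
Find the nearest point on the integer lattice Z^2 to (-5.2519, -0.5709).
(-5, -1)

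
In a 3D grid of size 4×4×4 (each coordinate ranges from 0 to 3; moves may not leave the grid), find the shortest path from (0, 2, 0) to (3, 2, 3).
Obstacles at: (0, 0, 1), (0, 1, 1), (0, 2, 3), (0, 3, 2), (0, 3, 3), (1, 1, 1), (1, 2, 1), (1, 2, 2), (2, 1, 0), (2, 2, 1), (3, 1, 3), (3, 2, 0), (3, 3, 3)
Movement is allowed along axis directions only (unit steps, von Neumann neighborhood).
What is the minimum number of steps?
8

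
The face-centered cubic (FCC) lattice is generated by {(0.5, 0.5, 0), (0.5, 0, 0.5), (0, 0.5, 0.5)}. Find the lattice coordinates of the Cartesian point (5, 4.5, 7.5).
2b₁ + 8b₂ + 7b₃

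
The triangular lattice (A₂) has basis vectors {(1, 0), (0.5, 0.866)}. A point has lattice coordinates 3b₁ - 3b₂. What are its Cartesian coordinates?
(1.5, -2.598)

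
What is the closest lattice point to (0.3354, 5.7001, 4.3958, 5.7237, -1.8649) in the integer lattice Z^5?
(0, 6, 4, 6, -2)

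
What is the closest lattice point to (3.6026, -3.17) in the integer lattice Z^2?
(4, -3)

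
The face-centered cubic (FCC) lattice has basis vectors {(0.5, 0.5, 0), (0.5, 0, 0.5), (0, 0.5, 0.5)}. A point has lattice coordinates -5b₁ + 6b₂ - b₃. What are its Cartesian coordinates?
(0.5, -3, 2.5)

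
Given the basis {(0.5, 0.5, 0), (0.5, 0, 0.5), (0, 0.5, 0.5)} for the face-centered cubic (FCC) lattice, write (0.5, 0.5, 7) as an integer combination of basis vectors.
-6b₁ + 7b₂ + 7b₃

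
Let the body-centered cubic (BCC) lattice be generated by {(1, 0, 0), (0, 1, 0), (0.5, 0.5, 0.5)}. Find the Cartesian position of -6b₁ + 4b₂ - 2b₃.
(-7, 3, -1)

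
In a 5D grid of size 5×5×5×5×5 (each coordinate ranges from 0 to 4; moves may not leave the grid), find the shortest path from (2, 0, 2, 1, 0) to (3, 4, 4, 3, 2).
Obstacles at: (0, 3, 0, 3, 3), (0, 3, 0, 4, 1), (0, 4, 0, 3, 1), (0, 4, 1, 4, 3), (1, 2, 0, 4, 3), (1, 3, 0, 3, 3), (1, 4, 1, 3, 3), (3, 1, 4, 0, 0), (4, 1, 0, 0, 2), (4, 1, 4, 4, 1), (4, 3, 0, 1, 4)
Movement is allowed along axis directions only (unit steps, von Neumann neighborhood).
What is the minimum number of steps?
11
(one shortest path: (2, 0, 2, 1, 0) → (3, 0, 2, 1, 0) → (3, 1, 2, 1, 0) → (3, 2, 2, 1, 0) → (3, 3, 2, 1, 0) → (3, 4, 2, 1, 0) → (3, 4, 3, 1, 0) → (3, 4, 4, 1, 0) → (3, 4, 4, 2, 0) → (3, 4, 4, 3, 0) → (3, 4, 4, 3, 1) → (3, 4, 4, 3, 2))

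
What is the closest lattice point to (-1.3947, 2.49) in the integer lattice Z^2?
(-1, 2)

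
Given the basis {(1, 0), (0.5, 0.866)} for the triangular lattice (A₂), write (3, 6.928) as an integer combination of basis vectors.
-b₁ + 8b₂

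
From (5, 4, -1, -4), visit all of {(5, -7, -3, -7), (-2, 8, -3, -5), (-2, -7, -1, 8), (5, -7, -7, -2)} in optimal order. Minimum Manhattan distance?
70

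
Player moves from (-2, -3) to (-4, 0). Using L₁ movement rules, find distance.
5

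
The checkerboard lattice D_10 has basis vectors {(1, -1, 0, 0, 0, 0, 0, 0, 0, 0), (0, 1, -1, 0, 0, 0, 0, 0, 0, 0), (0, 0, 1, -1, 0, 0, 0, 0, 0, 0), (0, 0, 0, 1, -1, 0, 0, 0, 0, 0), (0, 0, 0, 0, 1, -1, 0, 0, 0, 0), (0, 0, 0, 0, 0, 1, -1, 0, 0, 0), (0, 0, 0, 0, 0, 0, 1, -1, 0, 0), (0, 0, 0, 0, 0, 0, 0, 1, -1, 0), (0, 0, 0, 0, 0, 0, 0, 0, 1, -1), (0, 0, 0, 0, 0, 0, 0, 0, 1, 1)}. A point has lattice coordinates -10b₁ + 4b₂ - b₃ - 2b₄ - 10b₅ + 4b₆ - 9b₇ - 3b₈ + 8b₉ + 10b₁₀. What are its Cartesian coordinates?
(-10, 14, -5, -1, -8, 14, -13, 6, 21, 2)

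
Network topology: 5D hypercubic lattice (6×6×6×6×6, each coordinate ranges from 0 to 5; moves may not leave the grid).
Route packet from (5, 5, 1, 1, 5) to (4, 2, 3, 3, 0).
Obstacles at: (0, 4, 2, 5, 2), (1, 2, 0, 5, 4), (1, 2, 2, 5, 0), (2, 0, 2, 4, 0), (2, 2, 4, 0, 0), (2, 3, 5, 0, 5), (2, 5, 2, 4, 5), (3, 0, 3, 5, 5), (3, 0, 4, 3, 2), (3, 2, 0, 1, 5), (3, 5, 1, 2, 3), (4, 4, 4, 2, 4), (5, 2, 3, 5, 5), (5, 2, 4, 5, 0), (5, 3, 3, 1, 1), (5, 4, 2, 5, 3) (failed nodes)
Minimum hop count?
13
(one shortest path: (5, 5, 1, 1, 5) → (4, 5, 1, 1, 5) → (4, 4, 1, 1, 5) → (4, 3, 1, 1, 5) → (4, 2, 1, 1, 5) → (4, 2, 2, 1, 5) → (4, 2, 3, 1, 5) → (4, 2, 3, 2, 5) → (4, 2, 3, 3, 5) → (4, 2, 3, 3, 4) → (4, 2, 3, 3, 3) → (4, 2, 3, 3, 2) → (4, 2, 3, 3, 1) → (4, 2, 3, 3, 0))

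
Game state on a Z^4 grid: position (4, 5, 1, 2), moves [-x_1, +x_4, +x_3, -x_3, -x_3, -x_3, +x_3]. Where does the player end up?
(3, 5, 0, 3)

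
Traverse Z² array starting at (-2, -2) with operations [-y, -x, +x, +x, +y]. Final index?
(-1, -2)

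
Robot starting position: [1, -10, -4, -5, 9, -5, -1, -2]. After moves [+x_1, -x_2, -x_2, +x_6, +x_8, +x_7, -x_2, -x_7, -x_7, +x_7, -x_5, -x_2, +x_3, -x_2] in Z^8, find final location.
(2, -15, -3, -5, 8, -4, -1, -1)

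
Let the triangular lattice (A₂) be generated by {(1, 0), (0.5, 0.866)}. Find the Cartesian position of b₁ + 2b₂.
(2, 1.732)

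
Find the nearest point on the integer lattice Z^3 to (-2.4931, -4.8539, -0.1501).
(-2, -5, 0)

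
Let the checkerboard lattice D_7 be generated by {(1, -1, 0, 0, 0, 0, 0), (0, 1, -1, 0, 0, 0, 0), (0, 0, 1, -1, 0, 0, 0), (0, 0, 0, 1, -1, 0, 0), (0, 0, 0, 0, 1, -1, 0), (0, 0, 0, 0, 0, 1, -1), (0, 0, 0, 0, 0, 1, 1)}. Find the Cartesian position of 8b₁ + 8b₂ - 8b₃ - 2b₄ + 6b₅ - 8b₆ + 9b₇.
(8, 0, -16, 6, 8, -5, 17)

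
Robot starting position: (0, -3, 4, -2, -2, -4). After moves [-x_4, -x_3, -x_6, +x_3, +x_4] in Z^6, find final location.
(0, -3, 4, -2, -2, -5)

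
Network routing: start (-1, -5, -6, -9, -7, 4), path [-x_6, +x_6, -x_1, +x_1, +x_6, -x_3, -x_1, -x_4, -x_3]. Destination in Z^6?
(-2, -5, -8, -10, -7, 5)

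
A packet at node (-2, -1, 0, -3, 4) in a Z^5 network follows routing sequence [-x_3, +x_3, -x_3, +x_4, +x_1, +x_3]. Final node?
(-1, -1, 0, -2, 4)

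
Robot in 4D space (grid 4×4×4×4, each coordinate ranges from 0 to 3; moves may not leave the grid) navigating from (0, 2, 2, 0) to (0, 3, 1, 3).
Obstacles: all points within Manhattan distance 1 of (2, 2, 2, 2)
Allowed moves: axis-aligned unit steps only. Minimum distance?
5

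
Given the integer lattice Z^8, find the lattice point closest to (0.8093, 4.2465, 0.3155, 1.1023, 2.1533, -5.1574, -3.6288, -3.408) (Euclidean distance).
(1, 4, 0, 1, 2, -5, -4, -3)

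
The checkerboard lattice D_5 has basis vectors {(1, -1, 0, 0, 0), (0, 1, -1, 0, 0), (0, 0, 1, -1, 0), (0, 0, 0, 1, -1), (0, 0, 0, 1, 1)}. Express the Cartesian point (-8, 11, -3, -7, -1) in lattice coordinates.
-8b₁ + 3b₂ - 3b₄ - 4b₅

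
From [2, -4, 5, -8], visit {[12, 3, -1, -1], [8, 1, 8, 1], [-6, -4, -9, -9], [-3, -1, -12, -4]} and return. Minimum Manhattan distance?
110
(one optimal route: (2, -4, 5, -8) → (8, 1, 8, 1) → (12, 3, -1, -1) → (-3, -1, -12, -4) → (-6, -4, -9, -9) → (2, -4, 5, -8))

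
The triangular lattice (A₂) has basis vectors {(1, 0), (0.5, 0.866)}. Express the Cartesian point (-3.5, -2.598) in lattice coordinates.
-2b₁ - 3b₂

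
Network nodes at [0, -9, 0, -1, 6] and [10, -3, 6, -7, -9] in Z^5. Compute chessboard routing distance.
15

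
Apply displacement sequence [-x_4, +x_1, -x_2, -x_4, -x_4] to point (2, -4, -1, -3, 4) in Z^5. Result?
(3, -5, -1, -6, 4)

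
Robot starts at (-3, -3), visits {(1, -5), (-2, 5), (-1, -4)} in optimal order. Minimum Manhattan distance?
19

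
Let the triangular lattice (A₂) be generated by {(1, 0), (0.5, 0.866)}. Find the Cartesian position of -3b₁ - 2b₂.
(-4, -1.732)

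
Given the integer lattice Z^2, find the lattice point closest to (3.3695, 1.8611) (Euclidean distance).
(3, 2)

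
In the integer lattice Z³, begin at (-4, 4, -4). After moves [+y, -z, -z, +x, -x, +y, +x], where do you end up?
(-3, 6, -6)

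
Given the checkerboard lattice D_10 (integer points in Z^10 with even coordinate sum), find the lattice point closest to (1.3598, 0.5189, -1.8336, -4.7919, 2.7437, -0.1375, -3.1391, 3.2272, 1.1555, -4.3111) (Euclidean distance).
(1, 0, -2, -5, 3, 0, -3, 3, 1, -4)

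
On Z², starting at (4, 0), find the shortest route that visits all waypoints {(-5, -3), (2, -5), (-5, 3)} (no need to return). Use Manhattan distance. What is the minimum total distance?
22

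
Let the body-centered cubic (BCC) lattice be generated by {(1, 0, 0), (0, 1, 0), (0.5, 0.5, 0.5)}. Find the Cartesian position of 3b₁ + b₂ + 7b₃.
(6.5, 4.5, 3.5)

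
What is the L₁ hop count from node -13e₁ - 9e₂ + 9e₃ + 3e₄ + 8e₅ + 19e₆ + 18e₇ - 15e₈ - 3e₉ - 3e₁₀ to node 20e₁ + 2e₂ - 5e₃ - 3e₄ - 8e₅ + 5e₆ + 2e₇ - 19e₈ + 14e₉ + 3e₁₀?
137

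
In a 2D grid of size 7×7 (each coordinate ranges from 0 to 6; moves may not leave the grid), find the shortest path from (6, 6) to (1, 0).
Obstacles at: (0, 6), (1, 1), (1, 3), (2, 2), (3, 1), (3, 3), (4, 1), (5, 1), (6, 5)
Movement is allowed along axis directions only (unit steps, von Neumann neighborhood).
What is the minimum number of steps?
13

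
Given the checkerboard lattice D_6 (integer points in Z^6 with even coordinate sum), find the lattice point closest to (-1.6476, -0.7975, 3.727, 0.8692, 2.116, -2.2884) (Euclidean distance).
(-2, -1, 4, 1, 2, -2)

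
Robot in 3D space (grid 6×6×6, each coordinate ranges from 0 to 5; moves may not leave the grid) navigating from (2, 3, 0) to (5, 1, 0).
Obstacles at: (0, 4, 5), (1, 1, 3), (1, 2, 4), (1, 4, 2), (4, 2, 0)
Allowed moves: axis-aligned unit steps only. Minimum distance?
5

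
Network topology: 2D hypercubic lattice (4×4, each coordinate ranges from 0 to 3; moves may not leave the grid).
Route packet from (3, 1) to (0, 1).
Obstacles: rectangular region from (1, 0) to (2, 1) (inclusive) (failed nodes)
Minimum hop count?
5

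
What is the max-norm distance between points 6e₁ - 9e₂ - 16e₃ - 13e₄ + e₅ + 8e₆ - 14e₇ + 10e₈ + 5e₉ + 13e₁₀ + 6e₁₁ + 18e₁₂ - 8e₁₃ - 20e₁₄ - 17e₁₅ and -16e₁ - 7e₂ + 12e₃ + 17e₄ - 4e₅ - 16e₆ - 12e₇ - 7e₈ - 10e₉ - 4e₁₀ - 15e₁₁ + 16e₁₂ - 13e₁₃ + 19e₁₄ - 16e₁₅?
39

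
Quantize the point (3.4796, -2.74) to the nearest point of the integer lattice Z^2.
(3, -3)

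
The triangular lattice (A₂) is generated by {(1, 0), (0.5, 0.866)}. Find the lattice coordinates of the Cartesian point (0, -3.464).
2b₁ - 4b₂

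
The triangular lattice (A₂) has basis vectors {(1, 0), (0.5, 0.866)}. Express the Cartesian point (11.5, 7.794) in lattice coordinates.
7b₁ + 9b₂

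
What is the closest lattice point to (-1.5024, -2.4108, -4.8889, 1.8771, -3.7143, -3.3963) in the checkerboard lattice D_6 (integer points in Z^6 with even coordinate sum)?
(-2, -2, -5, 2, -4, -3)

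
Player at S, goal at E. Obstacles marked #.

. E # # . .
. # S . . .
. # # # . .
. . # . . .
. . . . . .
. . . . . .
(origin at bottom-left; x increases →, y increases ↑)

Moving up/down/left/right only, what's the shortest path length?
14
(one shortest path: (2, 4) → (3, 4) → (4, 4) → (4, 3) → (4, 2) → (3, 2) → (3, 1) → (2, 1) → (1, 1) → (0, 1) → (0, 2) → (0, 3) → (0, 4) → (0, 5) → (1, 5))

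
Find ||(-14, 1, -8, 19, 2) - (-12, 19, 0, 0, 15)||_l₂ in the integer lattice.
30.3645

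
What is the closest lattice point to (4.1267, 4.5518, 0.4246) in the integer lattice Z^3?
(4, 5, 0)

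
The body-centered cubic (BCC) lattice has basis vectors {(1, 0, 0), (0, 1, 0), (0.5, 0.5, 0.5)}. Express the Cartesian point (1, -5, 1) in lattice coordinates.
-6b₂ + 2b₃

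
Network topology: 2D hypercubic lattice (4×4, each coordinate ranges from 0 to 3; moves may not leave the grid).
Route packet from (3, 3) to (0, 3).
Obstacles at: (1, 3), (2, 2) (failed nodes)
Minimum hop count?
7
(one shortest path: (3, 3) → (3, 2) → (3, 1) → (2, 1) → (1, 1) → (0, 1) → (0, 2) → (0, 3))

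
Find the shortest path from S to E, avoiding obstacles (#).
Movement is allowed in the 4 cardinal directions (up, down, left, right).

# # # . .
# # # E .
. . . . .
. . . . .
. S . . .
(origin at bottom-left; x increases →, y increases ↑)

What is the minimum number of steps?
5
(one shortest path: (1, 0) → (2, 0) → (3, 0) → (3, 1) → (3, 2) → (3, 3))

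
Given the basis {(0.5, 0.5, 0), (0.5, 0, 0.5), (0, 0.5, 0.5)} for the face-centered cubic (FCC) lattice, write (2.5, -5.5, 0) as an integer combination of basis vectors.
-3b₁ + 8b₂ - 8b₃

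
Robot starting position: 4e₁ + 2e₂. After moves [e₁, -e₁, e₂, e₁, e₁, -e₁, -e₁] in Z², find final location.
(4, 3)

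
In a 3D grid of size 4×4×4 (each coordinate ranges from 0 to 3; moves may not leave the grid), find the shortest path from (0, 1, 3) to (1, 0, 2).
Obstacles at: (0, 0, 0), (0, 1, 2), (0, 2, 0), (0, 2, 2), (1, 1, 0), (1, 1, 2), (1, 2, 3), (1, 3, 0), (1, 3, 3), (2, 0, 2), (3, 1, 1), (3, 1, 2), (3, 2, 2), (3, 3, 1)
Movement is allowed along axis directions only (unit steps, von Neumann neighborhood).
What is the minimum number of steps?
3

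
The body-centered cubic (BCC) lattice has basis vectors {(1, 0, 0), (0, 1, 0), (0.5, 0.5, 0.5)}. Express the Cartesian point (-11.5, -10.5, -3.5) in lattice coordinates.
-8b₁ - 7b₂ - 7b₃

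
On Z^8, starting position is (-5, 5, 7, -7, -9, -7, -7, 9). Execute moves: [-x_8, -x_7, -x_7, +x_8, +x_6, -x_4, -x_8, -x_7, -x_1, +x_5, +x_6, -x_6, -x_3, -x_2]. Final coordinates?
(-6, 4, 6, -8, -8, -6, -10, 8)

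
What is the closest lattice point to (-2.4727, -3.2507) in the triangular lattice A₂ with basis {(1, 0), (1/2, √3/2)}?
(-2, -3.464)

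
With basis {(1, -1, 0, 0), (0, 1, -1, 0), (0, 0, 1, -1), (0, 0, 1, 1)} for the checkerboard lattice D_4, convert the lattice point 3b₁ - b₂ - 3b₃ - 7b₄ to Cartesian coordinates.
(3, -4, -9, -4)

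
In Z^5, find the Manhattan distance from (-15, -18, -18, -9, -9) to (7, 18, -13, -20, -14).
79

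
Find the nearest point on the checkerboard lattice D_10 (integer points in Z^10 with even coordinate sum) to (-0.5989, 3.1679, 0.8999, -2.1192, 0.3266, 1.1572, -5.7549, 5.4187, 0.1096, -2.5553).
(-1, 3, 1, -2, 0, 1, -6, 5, 0, -3)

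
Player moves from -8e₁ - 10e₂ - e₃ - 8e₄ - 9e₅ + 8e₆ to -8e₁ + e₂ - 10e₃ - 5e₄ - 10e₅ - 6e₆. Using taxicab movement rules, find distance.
38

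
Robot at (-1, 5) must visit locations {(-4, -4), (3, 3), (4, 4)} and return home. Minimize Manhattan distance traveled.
34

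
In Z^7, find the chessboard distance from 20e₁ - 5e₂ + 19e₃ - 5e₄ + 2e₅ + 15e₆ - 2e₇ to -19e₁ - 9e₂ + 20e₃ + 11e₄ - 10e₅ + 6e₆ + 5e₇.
39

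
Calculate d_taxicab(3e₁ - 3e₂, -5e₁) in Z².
11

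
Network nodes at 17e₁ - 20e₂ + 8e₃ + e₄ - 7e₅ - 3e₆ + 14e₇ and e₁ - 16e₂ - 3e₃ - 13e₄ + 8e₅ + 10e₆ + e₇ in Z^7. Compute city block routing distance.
86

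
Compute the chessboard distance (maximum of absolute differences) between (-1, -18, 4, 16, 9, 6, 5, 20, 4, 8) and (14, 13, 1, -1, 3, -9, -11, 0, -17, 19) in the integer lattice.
31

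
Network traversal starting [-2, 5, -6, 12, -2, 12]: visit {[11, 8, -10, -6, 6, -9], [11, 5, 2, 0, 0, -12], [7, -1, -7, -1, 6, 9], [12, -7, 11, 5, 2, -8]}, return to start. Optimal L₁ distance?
216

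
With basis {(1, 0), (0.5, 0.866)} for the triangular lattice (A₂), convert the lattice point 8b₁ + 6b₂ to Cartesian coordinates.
(11, 5.196)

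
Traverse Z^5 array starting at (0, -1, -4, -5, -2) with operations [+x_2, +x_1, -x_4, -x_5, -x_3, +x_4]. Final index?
(1, 0, -5, -5, -3)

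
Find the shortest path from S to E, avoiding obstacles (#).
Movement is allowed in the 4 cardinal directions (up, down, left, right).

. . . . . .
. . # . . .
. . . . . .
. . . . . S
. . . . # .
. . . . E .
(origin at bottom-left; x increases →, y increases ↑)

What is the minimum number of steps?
3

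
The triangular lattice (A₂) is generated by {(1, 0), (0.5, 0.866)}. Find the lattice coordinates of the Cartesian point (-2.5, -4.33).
-5b₂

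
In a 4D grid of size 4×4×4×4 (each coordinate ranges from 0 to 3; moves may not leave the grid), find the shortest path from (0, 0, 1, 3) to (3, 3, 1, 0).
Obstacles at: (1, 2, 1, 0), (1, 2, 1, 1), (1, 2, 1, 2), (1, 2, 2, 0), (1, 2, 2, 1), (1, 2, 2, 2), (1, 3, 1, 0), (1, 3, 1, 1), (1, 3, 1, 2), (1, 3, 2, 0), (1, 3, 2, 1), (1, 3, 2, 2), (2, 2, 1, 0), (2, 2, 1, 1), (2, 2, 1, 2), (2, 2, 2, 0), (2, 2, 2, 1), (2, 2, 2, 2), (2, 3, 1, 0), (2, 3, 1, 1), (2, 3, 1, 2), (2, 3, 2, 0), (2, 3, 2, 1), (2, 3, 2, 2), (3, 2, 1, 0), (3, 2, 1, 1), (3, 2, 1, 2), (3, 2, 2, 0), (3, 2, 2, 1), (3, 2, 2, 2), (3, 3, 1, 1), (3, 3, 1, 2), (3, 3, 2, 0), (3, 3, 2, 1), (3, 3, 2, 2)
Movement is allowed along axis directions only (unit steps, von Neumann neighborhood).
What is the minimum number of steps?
11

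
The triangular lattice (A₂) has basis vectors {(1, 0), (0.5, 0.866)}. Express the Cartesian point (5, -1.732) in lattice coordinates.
6b₁ - 2b₂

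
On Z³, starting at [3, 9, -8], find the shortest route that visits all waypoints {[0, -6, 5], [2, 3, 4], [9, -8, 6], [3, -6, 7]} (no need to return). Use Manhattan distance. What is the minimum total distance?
45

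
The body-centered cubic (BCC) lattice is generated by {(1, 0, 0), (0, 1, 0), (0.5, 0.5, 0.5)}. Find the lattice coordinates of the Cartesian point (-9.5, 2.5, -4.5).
-5b₁ + 7b₂ - 9b₃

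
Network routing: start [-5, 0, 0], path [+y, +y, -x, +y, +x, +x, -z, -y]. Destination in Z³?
(-4, 2, -1)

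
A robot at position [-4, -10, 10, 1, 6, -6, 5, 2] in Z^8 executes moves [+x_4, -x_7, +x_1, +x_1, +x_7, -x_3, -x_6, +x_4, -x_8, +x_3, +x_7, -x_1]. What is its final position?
(-3, -10, 10, 3, 6, -7, 6, 1)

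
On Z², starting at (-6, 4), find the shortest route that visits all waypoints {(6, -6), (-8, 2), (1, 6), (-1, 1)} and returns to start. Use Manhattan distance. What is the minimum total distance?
52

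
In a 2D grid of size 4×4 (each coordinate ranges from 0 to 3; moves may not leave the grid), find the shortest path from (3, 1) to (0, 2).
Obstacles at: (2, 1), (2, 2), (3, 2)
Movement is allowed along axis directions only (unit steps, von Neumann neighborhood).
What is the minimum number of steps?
6
(one shortest path: (3, 1) → (3, 0) → (2, 0) → (1, 0) → (0, 0) → (0, 1) → (0, 2))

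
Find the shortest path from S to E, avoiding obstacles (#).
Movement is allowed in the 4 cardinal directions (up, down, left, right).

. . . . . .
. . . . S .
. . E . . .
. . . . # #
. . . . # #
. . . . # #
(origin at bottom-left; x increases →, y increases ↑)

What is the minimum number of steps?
3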